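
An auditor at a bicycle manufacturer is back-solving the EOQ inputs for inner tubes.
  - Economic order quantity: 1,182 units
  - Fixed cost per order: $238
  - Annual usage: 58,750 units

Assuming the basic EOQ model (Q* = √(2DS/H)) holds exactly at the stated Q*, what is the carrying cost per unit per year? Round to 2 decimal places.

$20.02

Since Q* = (2DS/H)^½, squaring gives Q*²·H = 2DS.
H = 2DS / Q² = 2 × 58,750 × 238 / 1,182² = 20.0161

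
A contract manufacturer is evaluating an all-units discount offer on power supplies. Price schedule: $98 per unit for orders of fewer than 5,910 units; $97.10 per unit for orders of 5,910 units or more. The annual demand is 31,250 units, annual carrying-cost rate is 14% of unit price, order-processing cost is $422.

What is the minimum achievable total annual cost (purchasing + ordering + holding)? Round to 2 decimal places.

$3,076,776.66

H₁ = 14%×$98 = $13.7200;  H₂ = 14%×$97.10 = $13.5940
EOQ₁ = √(2×31,250×422/13.7200) = 1,386.50  (< 5,910, feasible at tier 1)
EOQ₂ = √(2×31,250×422/13.5940) = 1,392.91  (< 5,910 → use Q = 5,910 at tier-2 price)
TC(tier 1 (EOQ₁), Q≈1,386.5) = $3,081,522.75
TC(tier 2, Q≈5,910.0) = $3,076,776.66
Minimum at tier 2: $3,076,776.66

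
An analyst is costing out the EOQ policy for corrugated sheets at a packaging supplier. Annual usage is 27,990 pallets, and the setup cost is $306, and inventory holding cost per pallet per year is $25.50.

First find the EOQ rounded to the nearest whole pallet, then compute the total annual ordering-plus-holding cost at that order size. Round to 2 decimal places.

$20,900.05

Optimal lot size Q* = (2 × 27,990 × $306 / $25.5)^½ ≈ 819.61 → Q = 820 pallets
Ordering: D/Q × S = 27,990/820 × $306 = $10,445.05
Holding:  Q/2 × H = 820/2 × $25.5 = $10,455.00
Total = $10,445.05 + $10,455.00 = $20,900.05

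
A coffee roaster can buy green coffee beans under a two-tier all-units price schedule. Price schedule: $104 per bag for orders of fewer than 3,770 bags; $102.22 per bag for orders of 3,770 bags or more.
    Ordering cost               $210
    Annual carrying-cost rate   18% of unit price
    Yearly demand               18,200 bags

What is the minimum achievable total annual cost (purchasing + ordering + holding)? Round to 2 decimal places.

$1,896,101.04

H₁ = 18%×$104 = $18.7200;  H₂ = 18%×$102.22 = $18.3996
EOQ₁ = √(2×18,200×210/18.7200) = 639.01  (< 3,770, feasible at tier 1)
EOQ₂ = √(2×18,200×210/18.3996) = 644.55  (< 3,770 → use Q = 3,770 at tier-2 price)
TC(tier 1 (EOQ₁), Q≈639.0) = $1,904,762.26
TC(tier 2, Q≈3,770.0) = $1,896,101.04
Minimum at tier 2: $1,896,101.04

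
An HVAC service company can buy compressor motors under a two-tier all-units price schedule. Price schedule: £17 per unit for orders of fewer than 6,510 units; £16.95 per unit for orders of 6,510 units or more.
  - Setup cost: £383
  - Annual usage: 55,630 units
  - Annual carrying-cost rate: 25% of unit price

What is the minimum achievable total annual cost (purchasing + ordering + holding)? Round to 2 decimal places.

H₁ = 25%×£17 = £4.2500;  H₂ = 25%×£16.95 = £4.2375
EOQ₁ = √(2×55,630×383/4.2500) = 3,166.46  (< 6,510, feasible at tier 1)
EOQ₂ = √(2×55,630×383/4.2375) = 3,171.13  (< 6,510 → use Q = 6,510 at tier-2 price)
TC(tier 1 (EOQ₁), Q≈3,166.5) = £959,167.47
TC(tier 2, Q≈6,510.0) = £959,994.42
Minimum at tier 1 (EOQ₁): £959,167.47

£959,167.47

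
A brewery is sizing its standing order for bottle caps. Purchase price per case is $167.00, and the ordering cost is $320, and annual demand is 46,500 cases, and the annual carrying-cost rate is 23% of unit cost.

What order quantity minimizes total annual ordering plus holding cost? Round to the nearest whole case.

Holding cost per case per year: H = 23% × $167 = $38.4100
Optimal lot size Q* = (2 × 46,500 × $320 / $38.41)^½ ≈ 880.23

880 cases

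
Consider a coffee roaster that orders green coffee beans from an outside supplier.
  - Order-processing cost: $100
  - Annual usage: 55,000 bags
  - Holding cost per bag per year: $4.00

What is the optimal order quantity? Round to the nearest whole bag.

1,658 bags

2DS/H = 2·55,000·100/4 = 2,750,000.00
EOQ = √2,750,000.00 ≈ 1,658.31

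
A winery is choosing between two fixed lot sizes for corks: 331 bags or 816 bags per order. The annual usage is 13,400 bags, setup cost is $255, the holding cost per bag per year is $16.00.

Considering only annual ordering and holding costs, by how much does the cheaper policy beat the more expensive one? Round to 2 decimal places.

Annual cost at Q: ordering D·S/Q plus holding Q·H/2.
TC(331) = (13,400/331)×255 + (331/2)×16 = $12,971.26
TC(816) = (13,400/816)×255 + (816/2)×16 = $10,715.50
|ΔTC| = |$12,971.26 − $10,715.50| = $2,255.76

$2,255.76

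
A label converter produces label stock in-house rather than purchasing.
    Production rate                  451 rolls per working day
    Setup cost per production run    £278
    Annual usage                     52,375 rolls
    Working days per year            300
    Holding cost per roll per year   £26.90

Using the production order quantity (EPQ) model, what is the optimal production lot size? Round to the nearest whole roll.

1,329 rolls

Daily demand d = 52,375/300 = 174.583; p = 451; 1 − d/p = 0.61290
EPQ = √(2DS / (H(1 − d/p)))
    = √(2 × 52,375 × 278 / (26.9 × 0.61290)) ≈ 1,329.01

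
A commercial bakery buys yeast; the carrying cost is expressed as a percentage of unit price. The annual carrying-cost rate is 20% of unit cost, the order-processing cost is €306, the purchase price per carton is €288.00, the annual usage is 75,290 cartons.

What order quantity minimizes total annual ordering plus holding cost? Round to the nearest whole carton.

H = i·C = 0.2 × €288 = €57.6000 per carton-year
EOQ = √(2DS/H) = √(2 × 75,290 × 306 / 57.6)
    = √(799,956.25) ≈ 894.40

894 cartons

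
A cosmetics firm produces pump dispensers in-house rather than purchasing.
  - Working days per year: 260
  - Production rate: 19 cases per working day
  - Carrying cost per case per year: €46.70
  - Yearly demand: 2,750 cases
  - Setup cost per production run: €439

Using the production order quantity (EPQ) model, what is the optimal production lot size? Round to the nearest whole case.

342 cases

Daily demand d = 2,750/260 = 10.577; p = 19; 1 − d/p = 0.44332
EPQ = √(2DS / (H(1 − d/p)))
    = √(2 × 2,750 × 439 / (46.7 × 0.44332)) ≈ 341.50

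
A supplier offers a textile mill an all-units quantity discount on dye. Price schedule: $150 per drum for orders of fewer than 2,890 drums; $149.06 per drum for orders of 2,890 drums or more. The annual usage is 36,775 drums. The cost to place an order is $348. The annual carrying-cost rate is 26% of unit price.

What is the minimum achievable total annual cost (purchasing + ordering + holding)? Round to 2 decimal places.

H₁ = 26%×$150 = $39.0000;  H₂ = 26%×$149.06 = $38.7556
EOQ₁ = √(2×36,775×348/39.0000) = 810.12  (< 2,890, feasible at tier 1)
EOQ₂ = √(2×36,775×348/38.7556) = 812.67  (< 2,890 → use Q = 2,890 at tier-2 price)
TC(tier 1 (EOQ₁), Q≈810.1) = $5,547,844.63
TC(tier 2, Q≈2,890.0) = $5,542,111.61
Minimum at tier 2: $5,542,111.61

$5,542,111.61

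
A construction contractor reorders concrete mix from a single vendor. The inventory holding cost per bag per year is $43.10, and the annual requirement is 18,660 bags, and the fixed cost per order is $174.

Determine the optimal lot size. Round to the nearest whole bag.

2DS/H = 2·18,660·174/43.1 = 150,665.43
EOQ = √150,665.43 ≈ 388.16

388 bags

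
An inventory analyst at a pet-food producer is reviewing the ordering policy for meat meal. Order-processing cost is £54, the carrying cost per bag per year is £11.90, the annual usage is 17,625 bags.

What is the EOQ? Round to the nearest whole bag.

400 bags

EOQ = √(2DS/H) = √(2 × 17,625 × 54 / 11.9)
    = √(159,957.98) ≈ 399.95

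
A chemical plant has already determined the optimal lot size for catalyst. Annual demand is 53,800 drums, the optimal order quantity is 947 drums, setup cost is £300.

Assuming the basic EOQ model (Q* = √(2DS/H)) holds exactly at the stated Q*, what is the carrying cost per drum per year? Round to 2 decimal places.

£35.99

EOQ relation: Q² = 2DS/H, so rearrange for the unknown.
H = 2DS / Q² = 2 × 53,800 × 300 / 947² = 35.9943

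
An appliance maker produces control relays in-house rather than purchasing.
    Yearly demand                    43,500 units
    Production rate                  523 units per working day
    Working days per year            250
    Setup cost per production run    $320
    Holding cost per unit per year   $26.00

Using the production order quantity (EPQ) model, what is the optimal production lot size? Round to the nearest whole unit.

1,267 units

d = 43,500/250 = 174.0000 units/day;  effective holding cost H(1 − d/p) = 26·(1 − 174.0000/523) = 17.34990
Q* = √(2DS / H_eff) = √(2·43,500·320 / 17.34990) ≈ 1,266.74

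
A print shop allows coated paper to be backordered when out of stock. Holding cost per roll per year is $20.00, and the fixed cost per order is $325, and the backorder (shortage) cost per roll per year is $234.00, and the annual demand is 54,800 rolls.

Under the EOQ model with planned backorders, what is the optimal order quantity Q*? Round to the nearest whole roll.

1,390 rolls

Basic EOQ = √(2·54,800·325/20) = 1,334.541
Backorder adjustment √((H+b)/b) = √((20+234)/234) = 1.0419
Q* = 1,334.541 × 1.0419 ≈ 1,390.40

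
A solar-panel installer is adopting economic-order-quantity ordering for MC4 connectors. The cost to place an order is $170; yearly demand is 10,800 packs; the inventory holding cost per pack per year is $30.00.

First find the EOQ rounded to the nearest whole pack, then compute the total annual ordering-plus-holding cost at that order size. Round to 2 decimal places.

$10,495.71

Optimal lot size Q* = (2 × 10,800 × $170 / $30)^½ ≈ 349.86 → Q = 350 packs
Orders/yr = 10,800/350 = 30.857; ordering cost = 30.857 × $170 = $5,245.71
Average inventory = 350/2 = 175; holding cost = 175 × $30 = $5,250.00
Total = $5,245.71 + $5,250.00 = $10,495.71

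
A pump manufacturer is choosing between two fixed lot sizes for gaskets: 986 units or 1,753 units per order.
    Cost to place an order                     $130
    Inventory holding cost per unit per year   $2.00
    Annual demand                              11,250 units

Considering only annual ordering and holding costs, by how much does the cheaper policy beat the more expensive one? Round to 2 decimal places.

TC(Q) = (D/Q)S + (Q/2)H
TC(986) = (11,250/986)×130 + (986/2)×2 = $2,469.27
TC(1,753) = (11,250/1,753)×130 + (1,753/2)×2 = $2,587.28
|ΔTC| = |$2,469.27 − $2,587.28| = $118.02

$118.02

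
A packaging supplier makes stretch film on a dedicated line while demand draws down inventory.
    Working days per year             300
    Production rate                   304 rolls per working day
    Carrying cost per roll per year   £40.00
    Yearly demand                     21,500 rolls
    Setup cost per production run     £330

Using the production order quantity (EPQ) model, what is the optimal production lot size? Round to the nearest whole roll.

Daily demand d = 21,500/300 = 71.667; p = 304; 1 − d/p = 0.76425
EPQ = √(2DS / (H(1 − d/p)))
    = √(2 × 21,500 × 330 / (40 × 0.76425)) ≈ 681.31

681 rolls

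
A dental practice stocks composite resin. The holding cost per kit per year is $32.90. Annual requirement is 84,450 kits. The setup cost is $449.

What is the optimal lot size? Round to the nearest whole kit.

1,518 kits

2DS/H = 2·84,450·449/32.9 = 2,305,048.63
EOQ = √2,305,048.63 ≈ 1,518.24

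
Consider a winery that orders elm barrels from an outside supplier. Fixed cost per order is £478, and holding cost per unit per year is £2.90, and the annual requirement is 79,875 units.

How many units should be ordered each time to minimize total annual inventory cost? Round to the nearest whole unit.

5,131 units

Optimal lot size Q* = (2 × 79,875 × £478 / £2.9)^½ ≈ 5,131.39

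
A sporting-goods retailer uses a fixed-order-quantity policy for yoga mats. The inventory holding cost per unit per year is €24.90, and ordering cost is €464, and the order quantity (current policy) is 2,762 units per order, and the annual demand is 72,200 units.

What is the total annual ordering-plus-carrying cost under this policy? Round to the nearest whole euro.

€46,516

Ordering: D/Q × S = 72,200/2,762 × €464 = €12,129.18
Holding:  Q/2 × H = 2,762/2 × €24.9 = €34,386.90
Total = €12,129.18 + €34,386.90 = €46,516.08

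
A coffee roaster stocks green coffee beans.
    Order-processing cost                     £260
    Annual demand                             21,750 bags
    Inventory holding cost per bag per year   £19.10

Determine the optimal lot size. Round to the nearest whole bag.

770 bags

Q* = √(2·D·S / H) = √(2·21,750·260 / 19.1) = √592,146.6 ≈ 769.51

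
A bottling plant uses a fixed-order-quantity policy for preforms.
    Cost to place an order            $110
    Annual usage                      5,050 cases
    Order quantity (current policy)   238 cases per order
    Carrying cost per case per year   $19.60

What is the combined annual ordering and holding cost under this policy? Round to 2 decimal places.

$4,666.43

Orders/yr = 5,050/238 = 21.218; ordering cost = 21.218 × $110 = $2,334.03
Average inventory = 238/2 = 119; holding cost = 119 × $19.6 = $2,332.40
Total = $2,334.03 + $2,332.40 = $4,666.43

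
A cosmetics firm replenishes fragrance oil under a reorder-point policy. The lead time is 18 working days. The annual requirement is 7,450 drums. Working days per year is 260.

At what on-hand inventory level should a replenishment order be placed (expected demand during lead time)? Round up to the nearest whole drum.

516 drums

Daily demand d = 7,450 / 260 = 28.654 drums/day
Demand during lead time = 28.654 × 18 = 515.77
Reorder point = 515.77 → round up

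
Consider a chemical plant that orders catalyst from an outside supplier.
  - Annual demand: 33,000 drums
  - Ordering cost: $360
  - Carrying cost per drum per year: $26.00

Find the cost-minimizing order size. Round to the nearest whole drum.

956 drums

2DS/H = 2·33,000·360/26 = 913,846.15
EOQ = √913,846.15 ≈ 955.95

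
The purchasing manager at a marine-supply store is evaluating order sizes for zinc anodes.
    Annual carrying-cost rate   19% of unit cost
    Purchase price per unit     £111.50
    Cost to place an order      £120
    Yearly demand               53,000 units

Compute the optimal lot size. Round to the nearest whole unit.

Carrying cost H = £111.5 × 19% = £21.1850/unit/yr
2DS/H = 2·53,000·120/21.185 = 600,424.83
EOQ = √600,424.83 ≈ 774.87

775 units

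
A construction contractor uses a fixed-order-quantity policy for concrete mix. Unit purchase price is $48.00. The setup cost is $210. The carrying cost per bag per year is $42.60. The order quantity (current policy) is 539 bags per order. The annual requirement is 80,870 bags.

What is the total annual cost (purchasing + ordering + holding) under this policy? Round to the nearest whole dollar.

Orders/yr = 80,870/539 = 150.037; ordering cost = 150.037 × $210 = $31,507.79
Average inventory = 539/2 = 269.5; holding cost = 269.5 × $42.6 = $11,480.70
Purchase cost = D·C = 80,870 × 48 = $3,881,760.00
Total = $31,507.79 + $11,480.70 + $3,881,760.00 = $3,924,748.49

$3,924,748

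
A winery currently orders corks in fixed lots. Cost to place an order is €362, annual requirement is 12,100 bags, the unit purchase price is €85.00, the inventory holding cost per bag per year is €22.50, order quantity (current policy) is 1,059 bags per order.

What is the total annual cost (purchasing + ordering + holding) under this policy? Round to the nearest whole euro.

€1,044,550

Annual ordering cost = (D/Q)·S = (12,100/1,059) × 362 = €4,136.17
Annual holding cost  = (Q/2)·H = (1,059/2) × 22.5 = €11,913.75
Purchase cost = D·C = 12,100 × 85 = €1,028,500.00
Total = €4,136.17 + €11,913.75 + €1,028,500.00 = €1,044,549.92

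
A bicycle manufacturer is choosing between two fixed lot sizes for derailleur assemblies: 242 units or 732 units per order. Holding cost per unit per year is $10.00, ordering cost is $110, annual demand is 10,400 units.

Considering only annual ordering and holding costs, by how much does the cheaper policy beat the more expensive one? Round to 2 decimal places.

For each Q, cost = (D/Q)·S + (Q/2)·H.
TC(242) = (10,400/242)×110 + (242/2)×10 = $5,937.27
TC(732) = (10,400/732)×110 + (732/2)×10 = $5,222.84
|ΔTC| = |$5,937.27 − $5,222.84| = $714.43

$714.43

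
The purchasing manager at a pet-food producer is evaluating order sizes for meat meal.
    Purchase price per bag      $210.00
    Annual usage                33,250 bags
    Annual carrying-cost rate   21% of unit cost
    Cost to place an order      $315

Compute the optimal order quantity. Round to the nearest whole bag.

689 bags

Holding cost per bag per year: H = 21% × $210 = $44.1000
2DS/H = 2·33,250·315/44.1 = 475,000.00
EOQ = √475,000.00 ≈ 689.20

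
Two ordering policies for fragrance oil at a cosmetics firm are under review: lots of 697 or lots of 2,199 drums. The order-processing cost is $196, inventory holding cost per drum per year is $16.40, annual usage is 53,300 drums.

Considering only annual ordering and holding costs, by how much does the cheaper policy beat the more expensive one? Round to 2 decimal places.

$2,078.87

Annual cost at Q: ordering D·S/Q plus holding Q·H/2.
TC(697) = (53,300/697)×196 + (697/2)×16.4 = $20,703.64
TC(2,199) = (53,300/2,199)×196 + (2,199/2)×16.4 = $22,782.50
|ΔTC| = |$20,703.64 − $22,782.50| = $2,078.87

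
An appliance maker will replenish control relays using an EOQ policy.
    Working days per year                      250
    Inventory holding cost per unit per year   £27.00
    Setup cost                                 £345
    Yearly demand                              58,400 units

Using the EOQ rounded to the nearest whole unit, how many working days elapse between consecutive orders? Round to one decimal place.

Optimal lot size Q* = (2 × 58,400 × £345 / £27)^½ ≈ 1,221.66 → Q = 1,222 units
Days between orders = 250 / (D/Q) = 250 / 47.791 ≈ 5.231

5.2 days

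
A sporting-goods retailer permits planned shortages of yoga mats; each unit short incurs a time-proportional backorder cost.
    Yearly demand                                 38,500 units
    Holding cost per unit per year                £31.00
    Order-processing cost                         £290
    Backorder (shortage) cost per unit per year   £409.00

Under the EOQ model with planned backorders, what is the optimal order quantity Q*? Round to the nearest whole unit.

880 units

Basic EOQ = √(2·38,500·290/31) = 848.718
Backorder adjustment √((H+b)/b) = √((31+409)/409) = 1.0372
Q* = 848.718 × 1.0372 ≈ 880.29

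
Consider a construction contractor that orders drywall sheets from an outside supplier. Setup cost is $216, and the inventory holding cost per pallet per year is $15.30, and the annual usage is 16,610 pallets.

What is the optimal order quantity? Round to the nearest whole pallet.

685 pallets

Optimal lot size Q* = (2 × 16,610 × $216 / $15.3)^½ ≈ 684.83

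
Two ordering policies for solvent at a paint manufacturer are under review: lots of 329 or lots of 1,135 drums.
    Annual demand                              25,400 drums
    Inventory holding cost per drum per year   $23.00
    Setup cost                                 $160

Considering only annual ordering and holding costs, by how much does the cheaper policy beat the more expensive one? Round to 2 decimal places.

TC(Q) = (D/Q)S + (Q/2)H
TC(329) = (25,400/329)×160 + (329/2)×23 = $16,136.08
TC(1,135) = (25,400/1,135)×160 + (1,135/2)×23 = $16,633.12
|ΔTC| = |$16,136.08 − $16,633.12| = $497.03

$497.03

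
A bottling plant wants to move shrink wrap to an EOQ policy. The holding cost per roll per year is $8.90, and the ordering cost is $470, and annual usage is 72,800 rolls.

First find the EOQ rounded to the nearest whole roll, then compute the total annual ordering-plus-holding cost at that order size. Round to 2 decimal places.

EOQ = √(2DS/H) = √(2 × 72,800 × 470 / 8.9)
    = √(7,688,988.76) ≈ 2,772.90 → Q = 2,773 rolls
Ordering: D/Q × S = 72,800/2,773 × $470 = $12,338.98
Holding:  Q/2 × H = 2,773/2 × $8.9 = $12,339.85
Total = $12,338.98 + $12,339.85 = $24,678.83

$24,678.83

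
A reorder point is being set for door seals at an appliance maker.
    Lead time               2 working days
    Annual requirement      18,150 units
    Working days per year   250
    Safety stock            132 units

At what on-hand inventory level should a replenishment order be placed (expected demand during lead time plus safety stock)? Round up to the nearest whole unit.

278 units

Daily demand d = 18,150 / 250 = 72.600 units/day
Demand during lead time = 72.600 × 2 = 145.20
Reorder point = 145.20 + 132 = 277.20 → round up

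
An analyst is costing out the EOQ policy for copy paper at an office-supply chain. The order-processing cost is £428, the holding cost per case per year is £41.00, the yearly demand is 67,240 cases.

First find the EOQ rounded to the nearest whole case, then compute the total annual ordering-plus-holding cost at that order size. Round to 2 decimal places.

EOQ = √(2DS/H) = √(2 × 67,240 × 428 / 41)
    = √(1,403,840.00) ≈ 1,184.84 → Q = 1,185 cases
Ordering: D/Q × S = 67,240/1,185 × £428 = £24,285.84
Holding:  Q/2 × H = 1,185/2 × £41 = £24,292.50
Total = £24,285.84 + £24,292.50 = £48,578.34

£48,578.34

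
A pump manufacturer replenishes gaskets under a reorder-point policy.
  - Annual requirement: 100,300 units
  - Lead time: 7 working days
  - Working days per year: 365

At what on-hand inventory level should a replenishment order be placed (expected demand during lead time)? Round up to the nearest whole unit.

1,924 units

Daily demand d = 100,300 / 365 = 274.795 units/day
Demand during lead time = 274.795 × 7 = 1,923.56
Reorder point = 1,923.56 → round up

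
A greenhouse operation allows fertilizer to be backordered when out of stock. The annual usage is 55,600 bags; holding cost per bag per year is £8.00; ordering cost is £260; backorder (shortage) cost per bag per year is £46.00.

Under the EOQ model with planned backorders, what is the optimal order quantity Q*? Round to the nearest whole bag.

Basic EOQ = √(2·55,600·260/8) = 1,901.052
Backorder adjustment √((H+b)/b) = √((8+46)/46) = 1.0835
Q* = 1,901.052 × 1.0835 ≈ 2,059.74

2,060 bags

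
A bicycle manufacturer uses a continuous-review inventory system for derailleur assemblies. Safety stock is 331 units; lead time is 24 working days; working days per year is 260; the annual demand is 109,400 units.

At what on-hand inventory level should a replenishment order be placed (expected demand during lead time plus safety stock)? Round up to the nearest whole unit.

Daily demand d = 109,400 / 260 = 420.769 units/day
Demand during lead time = 420.769 × 24 = 10,098.46
Reorder point = 10,098.46 + 331 = 10,429.46 → round up

10,430 units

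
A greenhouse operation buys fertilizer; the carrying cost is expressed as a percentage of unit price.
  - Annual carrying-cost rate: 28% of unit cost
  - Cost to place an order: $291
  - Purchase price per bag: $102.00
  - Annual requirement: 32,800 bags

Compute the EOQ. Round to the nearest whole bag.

818 bags

H = i·C = 0.28 × $102 = $28.5600 per bag-year
EOQ = √(2DS/H) = √(2 × 32,800 × 291 / 28.56)
    = √(668,403.36) ≈ 817.56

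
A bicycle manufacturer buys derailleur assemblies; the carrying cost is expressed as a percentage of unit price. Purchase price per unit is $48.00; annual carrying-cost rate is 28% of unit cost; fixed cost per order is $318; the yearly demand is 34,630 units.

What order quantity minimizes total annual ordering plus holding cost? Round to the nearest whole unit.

Carrying cost H = $48 × 28% = $13.4400/unit/yr
EOQ = √(2DS/H) = √(2 × 34,630 × 318 / 13.44)
    = √(1,638,741.07) ≈ 1,280.13

1,280 units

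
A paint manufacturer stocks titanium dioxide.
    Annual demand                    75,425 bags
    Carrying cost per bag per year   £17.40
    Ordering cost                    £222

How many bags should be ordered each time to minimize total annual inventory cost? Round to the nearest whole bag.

1,387 bags

Optimal lot size Q* = (2 × 75,425 × £222 / £17.4)^½ ≈ 1,387.31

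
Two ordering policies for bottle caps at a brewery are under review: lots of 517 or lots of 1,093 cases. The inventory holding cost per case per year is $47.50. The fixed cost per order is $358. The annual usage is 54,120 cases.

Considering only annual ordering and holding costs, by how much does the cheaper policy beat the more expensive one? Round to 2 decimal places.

For each Q, cost = (D/Q)·S + (Q/2)·H.
TC(517) = (54,120/517)×358 + (517/2)×47.5 = $49,754.49
TC(1,093) = (54,120/1,093)×358 + (1,093/2)×47.5 = $43,685.15
Cheaper: Q = 1,093.  Difference = $6,069.34

$6,069.34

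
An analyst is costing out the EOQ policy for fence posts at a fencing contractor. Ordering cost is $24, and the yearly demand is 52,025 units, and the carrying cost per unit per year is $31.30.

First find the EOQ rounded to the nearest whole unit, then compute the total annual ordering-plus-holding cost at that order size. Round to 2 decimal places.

2DS/H = 2·52,025·24/31.3 = 79,782.75
EOQ = √79,782.75 ≈ 282.46 → Q = 282 units
Ordering: D/Q × S = 52,025/282 × $24 = $4,427.66
Holding:  Q/2 × H = 282/2 × $31.3 = $4,413.30
Total = $4,427.66 + $4,413.30 = $8,840.96

$8,840.96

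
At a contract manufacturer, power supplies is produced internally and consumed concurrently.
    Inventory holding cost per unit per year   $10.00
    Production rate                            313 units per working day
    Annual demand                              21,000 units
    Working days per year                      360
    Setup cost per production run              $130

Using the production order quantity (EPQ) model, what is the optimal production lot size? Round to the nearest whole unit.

d = 21,000/360 = 58.3333 units/day;  effective holding cost H(1 − d/p) = 10·(1 − 58.3333/313) = 8.13632
Q* = √(2DS / H_eff) = √(2·21,000·130 / 8.13632) ≈ 819.19

819 units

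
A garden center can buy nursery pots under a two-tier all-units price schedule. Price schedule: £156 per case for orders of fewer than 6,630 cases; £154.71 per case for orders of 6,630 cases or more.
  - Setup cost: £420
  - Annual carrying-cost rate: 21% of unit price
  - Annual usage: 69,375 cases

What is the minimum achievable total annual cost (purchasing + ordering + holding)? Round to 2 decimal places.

H₁ = 21%×£156 = £32.7600;  H₂ = 21%×£154.71 = £32.4891
EOQ₁ = √(2×69,375×420/32.7600) = 1,333.73  (< 6,630, feasible at tier 1)
EOQ₂ = √(2×69,375×420/32.4891) = 1,339.28  (< 6,630 → use Q = 6,630 at tier-2 price)
TC(tier 1 (EOQ₁), Q≈1,333.7) = £10,866,193.12
TC(tier 2, Q≈6,630.0) = £10,845,102.41
Minimum at tier 2: £10,845,102.41

£10,845,102.41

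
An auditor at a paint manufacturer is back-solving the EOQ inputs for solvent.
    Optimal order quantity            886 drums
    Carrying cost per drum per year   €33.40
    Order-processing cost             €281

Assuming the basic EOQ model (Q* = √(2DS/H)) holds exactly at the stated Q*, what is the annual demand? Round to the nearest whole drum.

From Q* = √(2DS/H) ⇒ Q*² = 2DS/H.
D = Q²H / (2S) = 886² × 33.4 / (2 × 281) = 46,652.79

46,653 drums per year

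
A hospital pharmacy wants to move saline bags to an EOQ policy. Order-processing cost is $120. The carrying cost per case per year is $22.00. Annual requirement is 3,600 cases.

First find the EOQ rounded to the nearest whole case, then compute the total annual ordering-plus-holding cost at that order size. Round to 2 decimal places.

$4,359.82

EOQ = √(2DS/H) = √(2 × 3,600 × 120 / 22)
    = √(39,272.73) ≈ 198.17 → Q = 198 cases
Ordering: D/Q × S = 3,600/198 × $120 = $2,181.82
Holding:  Q/2 × H = 198/2 × $22 = $2,178.00
Total = $2,181.82 + $2,178.00 = $4,359.82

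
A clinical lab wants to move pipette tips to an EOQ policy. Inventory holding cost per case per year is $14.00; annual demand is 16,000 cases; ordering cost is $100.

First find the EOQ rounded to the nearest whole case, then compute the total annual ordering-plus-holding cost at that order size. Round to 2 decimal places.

2DS/H = 2·16,000·100/14 = 228,571.43
EOQ = √228,571.43 ≈ 478.09 → Q = 478 cases
Annual ordering cost = (D/Q)·S = (16,000/478) × 100 = $3,347.28
Annual holding cost  = (Q/2)·H = (478/2) × 14 = $3,346.00
Total = $3,347.28 + $3,346.00 = $6,693.28

$6,693.28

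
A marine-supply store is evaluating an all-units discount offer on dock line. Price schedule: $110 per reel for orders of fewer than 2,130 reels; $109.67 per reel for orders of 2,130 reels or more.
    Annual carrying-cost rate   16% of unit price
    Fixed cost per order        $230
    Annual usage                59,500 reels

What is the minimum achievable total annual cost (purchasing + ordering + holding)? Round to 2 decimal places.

$6,550,477.65

H₁ = 16%×$110 = $17.6000;  H₂ = 16%×$109.67 = $17.5472
EOQ₁ = √(2×59,500×230/17.6000) = 1,247.04  (< 2,130, feasible at tier 1)
EOQ₂ = √(2×59,500×230/17.5472) = 1,248.92  (< 2,130 → use Q = 2,130 at tier-2 price)
TC(tier 1 (EOQ₁), Q≈1,247.0) = $6,566,947.94
TC(tier 2, Q≈2,130.0) = $6,550,477.65
Minimum at tier 2: $6,550,477.65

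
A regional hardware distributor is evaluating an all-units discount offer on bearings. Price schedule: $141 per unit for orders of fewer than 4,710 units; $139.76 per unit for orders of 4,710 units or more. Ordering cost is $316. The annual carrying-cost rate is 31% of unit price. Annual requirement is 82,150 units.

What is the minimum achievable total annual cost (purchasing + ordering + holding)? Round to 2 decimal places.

H₁ = 31%×$141 = $43.7100;  H₂ = 31%×$139.76 = $43.3256
EOQ₁ = √(2×82,150×316/43.7100) = 1,089.86  (< 4,710, feasible at tier 1)
EOQ₂ = √(2×82,150×316/43.3256) = 1,094.69  (< 4,710 → use Q = 4,710 at tier-2 price)
TC(tier 1 (EOQ₁), Q≈1,089.9) = $11,630,787.91
TC(tier 2, Q≈4,710.0) = $11,588,827.34
Minimum at tier 2: $11,588,827.34

$11,588,827.34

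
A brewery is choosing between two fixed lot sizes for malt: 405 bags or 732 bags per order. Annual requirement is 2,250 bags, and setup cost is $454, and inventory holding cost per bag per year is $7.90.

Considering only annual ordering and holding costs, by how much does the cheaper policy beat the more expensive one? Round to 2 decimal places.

$164.92

TC(Q) = (D/Q)S + (Q/2)H
TC(405) = (2,250/405)×454 + (405/2)×7.9 = $4,121.97
TC(732) = (2,250/732)×454 + (732/2)×7.9 = $4,286.89
Lots of 405 are cheaper by $164.92.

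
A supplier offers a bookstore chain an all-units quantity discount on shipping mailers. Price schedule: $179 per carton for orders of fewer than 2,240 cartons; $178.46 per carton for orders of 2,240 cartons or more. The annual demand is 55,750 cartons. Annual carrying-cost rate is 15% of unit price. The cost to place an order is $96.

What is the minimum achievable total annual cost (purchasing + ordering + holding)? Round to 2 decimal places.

$9,981,515.57

H₁ = 15%×$179 = $26.8500;  H₂ = 15%×$178.46 = $26.7690
EOQ₁ = √(2×55,750×96/26.8500) = 631.39  (< 2,240, feasible at tier 1)
EOQ₂ = √(2×55,750×96/26.7690) = 632.35  (< 2,240 → use Q = 2,240 at tier-2 price)
TC(tier 1 (EOQ₁), Q≈631.4) = $9,996,202.95
TC(tier 2, Q≈2,240.0) = $9,981,515.57
Minimum at tier 2: $9,981,515.57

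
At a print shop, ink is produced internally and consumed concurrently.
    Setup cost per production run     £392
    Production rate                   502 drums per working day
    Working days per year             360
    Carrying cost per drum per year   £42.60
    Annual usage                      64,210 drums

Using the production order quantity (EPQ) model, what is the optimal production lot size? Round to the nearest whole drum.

1,354 drums

d = 64,210/360 = 178.3611 drums/day;  effective holding cost H(1 − d/p) = 42.6·(1 − 178.3611/502) = 27.46418
Q* = √(2DS / H_eff) = √(2·64,210·392 / 27.46418) ≈ 1,353.87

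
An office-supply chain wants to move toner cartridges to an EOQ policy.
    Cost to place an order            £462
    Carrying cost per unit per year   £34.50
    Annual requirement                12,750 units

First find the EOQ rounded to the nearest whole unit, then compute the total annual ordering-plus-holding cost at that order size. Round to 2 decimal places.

£20,160.47

2DS/H = 2·12,750·462/34.5 = 341,478.26
EOQ = √341,478.26 ≈ 584.36 → Q = 584 units
Ordering: D/Q × S = 12,750/584 × £462 = £10,086.47
Holding:  Q/2 × H = 584/2 × £34.5 = £10,074.00
Total = £10,086.47 + £10,074.00 = £20,160.47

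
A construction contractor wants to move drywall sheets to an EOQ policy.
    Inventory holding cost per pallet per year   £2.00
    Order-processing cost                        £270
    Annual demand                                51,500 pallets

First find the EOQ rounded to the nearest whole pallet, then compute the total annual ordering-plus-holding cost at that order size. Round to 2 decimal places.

£7,457.88

2DS/H = 2·51,500·270/2 = 13,905,000.00
EOQ = √13,905,000.00 ≈ 3,728.94 → Q = 3,729 pallets
Orders/yr = 51,500/3,729 = 13.811; ordering cost = 13.811 × £270 = £3,728.88
Average inventory = 3,729/2 = 1864.5; holding cost = 1864.5 × £2 = £3,729.00
Total = £3,728.88 + £3,729.00 = £7,457.88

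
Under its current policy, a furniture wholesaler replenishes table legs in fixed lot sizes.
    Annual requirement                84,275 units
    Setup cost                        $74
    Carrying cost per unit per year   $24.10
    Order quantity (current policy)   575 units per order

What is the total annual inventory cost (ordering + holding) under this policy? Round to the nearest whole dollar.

Orders/yr = 84,275/575 = 146.565; ordering cost = 146.565 × $74 = $10,845.83
Average inventory = 575/2 = 287.5; holding cost = 287.5 × $24.1 = $6,928.75
Total = $10,845.83 + $6,928.75 = $17,774.58

$17,775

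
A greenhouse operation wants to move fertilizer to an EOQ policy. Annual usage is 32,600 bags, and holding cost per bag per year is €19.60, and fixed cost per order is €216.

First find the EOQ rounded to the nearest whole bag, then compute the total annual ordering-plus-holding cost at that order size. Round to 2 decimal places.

€16,614.17

EOQ = √(2DS/H) = √(2 × 32,600 × 216 / 19.6)
    = √(718,530.61) ≈ 847.66 → Q = 848 bags
Ordering: D/Q × S = 32,600/848 × €216 = €8,303.77
Holding:  Q/2 × H = 848/2 × €19.6 = €8,310.40
Total = €8,303.77 + €8,310.40 = €16,614.17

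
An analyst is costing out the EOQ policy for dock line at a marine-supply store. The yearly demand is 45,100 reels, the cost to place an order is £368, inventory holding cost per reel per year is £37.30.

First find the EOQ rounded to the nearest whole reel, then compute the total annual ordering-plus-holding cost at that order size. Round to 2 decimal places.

EOQ = √(2DS/H) = √(2 × 45,100 × 368 / 37.3)
    = √(889,908.85) ≈ 943.35 → Q = 943 reels
Ordering: D/Q × S = 45,100/943 × £368 = £17,600.00
Holding:  Q/2 × H = 943/2 × £37.3 = £17,586.95
Total = £17,600.00 + £17,586.95 = £35,186.95

£35,186.95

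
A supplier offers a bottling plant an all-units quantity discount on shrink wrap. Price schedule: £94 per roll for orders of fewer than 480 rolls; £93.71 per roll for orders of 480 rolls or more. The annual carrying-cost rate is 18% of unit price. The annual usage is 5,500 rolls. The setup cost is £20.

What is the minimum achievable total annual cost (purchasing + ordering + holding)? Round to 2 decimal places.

£518,929.35

H₁ = 18%×£94 = £16.9200;  H₂ = 18%×£93.71 = £16.8678
EOQ₁ = √(2×5,500×20/16.9200) = 114.03  (< 480, feasible at tier 1)
EOQ₂ = √(2×5,500×20/16.8678) = 114.20  (< 480 → use Q = 480 at tier-2 price)
TC(tier 1 (EOQ₁), Q≈114.0) = £518,929.35
TC(tier 2, Q≈480.0) = £519,682.44
Minimum at tier 1 (EOQ₁): £518,929.35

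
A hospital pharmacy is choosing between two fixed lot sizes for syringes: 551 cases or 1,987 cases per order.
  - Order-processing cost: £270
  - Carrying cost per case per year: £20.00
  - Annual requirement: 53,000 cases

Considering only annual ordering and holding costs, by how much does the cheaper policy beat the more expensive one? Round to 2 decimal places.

£4,409.15

For each Q, cost = (D/Q)·S + (Q/2)·H.
TC(551) = (53,000/551)×270 + (551/2)×20 = £31,480.96
TC(1,987) = (53,000/1,987)×270 + (1,987/2)×20 = £27,071.81
|ΔTC| = |£31,480.96 − £27,071.81| = £4,409.15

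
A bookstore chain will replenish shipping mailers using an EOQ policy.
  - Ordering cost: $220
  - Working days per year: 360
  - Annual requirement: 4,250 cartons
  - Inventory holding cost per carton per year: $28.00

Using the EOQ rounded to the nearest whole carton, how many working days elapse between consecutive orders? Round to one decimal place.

EOQ = √(2DS/H) = √(2 × 4,250 × 220 / 28)
    = √(66,785.71) ≈ 258.43 → Q = 258 cartons
Days between orders = 360 / (D/Q) = 360 / 16.473 ≈ 21.854

21.9 days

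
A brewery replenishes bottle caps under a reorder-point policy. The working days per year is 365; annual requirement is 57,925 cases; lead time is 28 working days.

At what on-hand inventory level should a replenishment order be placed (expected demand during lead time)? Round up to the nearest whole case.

4,444 cases

Daily demand d = 57,925 / 365 = 158.699 cases/day
Demand during lead time = 158.699 × 28 = 4,443.56
Reorder point = 4,443.56 → round up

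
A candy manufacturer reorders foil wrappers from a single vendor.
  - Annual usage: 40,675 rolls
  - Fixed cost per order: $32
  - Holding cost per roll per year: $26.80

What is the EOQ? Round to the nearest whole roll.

312 rolls

2DS/H = 2·40,675·32/26.8 = 97,134.33
EOQ = √97,134.33 ≈ 311.66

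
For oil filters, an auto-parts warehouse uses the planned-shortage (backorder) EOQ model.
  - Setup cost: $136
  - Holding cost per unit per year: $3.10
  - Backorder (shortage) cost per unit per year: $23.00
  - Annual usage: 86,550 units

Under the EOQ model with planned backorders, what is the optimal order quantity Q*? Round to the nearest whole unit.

2,936 units

Q* = √(2DS/H) · √((H + b)/b)
   = √(2 × 86,550 × 136 / 3.1) · √((3.1 + 23) / 23)
   = 2,755.733 × 1.0653 ≈ 2,935.58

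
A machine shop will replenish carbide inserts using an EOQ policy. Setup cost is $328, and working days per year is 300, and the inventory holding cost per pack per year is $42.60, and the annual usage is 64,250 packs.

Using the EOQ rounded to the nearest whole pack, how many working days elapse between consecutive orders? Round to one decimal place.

Optimal lot size Q* = (2 × 64,250 × $328 / $42.6)^½ ≈ 994.68 → Q = 995 packs
T = Q/D × 300 days = 995/64,250 × 300 = 4.646 days

4.6 days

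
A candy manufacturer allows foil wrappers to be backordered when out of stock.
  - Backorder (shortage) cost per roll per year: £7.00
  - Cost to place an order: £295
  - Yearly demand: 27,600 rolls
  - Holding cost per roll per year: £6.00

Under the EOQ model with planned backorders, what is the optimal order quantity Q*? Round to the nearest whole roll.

Basic EOQ = √(2·27,600·295/6) = 1,647.422
Backorder adjustment √((H+b)/b) = √((6+7)/7) = 1.3628
Q* = 1,647.422 × 1.3628 ≈ 2,245.06

2,245 rolls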